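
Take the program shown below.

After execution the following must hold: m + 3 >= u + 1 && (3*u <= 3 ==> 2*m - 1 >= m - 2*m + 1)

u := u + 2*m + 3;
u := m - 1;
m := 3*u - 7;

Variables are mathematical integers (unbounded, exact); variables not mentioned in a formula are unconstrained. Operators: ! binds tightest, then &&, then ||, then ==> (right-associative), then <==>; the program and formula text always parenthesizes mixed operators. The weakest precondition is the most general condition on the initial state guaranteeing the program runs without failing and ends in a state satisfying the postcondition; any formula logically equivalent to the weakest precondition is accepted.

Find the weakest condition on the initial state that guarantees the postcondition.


Working backward. After the program, the postcondition m + 3 >= u + 1 && (3*u <= 3 ==> 2*m - 1 >= m - 2*m + 1) must hold; in canonical form it is m >= u - 2 && (3*u <= 3 ==> 3*m >= 2).
Before m := 3*u - 7: 2*u >= 5 && (3*u <= 3 ==> 9*u >= 23)
Before u := m - 1: 2*m >= 7 && (3*m <= 6 ==> 9*m >= 32)
Before u := u + 2*m + 3: 2*m >= 7 && (3*m <= 6 ==> 9*m >= 32)
Answer: WP = 2*m >= 7 && (3*m <= 6 ==> 9*m >= 32)


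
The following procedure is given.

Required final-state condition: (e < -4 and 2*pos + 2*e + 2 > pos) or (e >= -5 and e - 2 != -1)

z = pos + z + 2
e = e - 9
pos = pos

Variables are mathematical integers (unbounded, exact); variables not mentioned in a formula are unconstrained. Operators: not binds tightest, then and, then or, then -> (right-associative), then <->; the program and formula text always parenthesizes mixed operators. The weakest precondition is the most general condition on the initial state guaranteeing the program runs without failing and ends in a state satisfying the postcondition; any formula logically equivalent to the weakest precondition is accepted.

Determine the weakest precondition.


Working backward. After the program, the postcondition (e < -4 and 2*pos + 2*e + 2 > pos) or (e >= -5 and e - 2 != -1) must hold; in canonical form it is (e < -4 and 2*e + pos > -2) or (e >= -5 and e != 1).
Before pos := pos: (e < -4 and 2*e + pos > -2) or (e >= -5 and e != 1)
Before e := e - 9: (e < 5 and 2*e + pos > 16) or (e >= 4 and e != 10)
Before z := pos + z + 2: (e < 5 and 2*e + pos > 16) or (e >= 4 and e != 10)
Answer: WP = (e < 5 and 2*e + pos > 16) or (e >= 4 and e != 10)


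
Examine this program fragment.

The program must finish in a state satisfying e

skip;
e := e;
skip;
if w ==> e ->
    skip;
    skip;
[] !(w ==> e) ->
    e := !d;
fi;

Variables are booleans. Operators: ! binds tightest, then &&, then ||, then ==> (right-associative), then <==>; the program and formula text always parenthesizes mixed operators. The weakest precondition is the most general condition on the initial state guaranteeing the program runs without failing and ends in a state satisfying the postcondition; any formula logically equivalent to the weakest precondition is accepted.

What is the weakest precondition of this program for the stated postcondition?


Working backward. After the program, e must hold.
Then branch requires e; else branch requires !d.
Before the if: ((w ==> e) ==> e) && ((!(w ==> e)) ==> (!d))
Before skip: ((w ==> e) ==> e) && ((!(w ==> e)) ==> (!d))
Before e := e: ((w ==> e) ==> e) && ((!(w ==> e)) ==> (!d))
Before skip: ((w ==> e) ==> e) && ((!(w ==> e)) ==> (!d))
Answer: WP = ((w ==> e) ==> e) && ((!(w ==> e)) ==> (!d))


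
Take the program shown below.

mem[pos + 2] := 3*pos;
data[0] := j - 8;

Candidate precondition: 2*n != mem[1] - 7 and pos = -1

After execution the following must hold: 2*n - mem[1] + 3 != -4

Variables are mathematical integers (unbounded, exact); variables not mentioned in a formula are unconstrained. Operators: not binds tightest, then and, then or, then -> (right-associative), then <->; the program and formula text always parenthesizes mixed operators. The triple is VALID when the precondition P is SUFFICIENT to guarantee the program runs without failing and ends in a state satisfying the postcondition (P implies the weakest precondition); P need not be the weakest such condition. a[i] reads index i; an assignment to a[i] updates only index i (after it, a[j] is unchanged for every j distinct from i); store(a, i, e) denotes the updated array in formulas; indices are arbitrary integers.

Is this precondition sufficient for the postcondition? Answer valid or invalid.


Working backward. After the program, the postcondition 2*n - mem[1] + 3 != -4 must hold; in canonical form it is 2*n != mem[1] - 7.
Before data[0] := j - 8: 2*n != mem[1] - 7
Before mem[pos + 2] := 3*pos: 2*n != store(mem, pos + 2, 3*pos)[1] - 7
The weakest precondition is 2*n != store(mem, pos + 2, 3*pos)[1] - 7.
Check whether 2*n != mem[1] - 7 and pos = -1 implies it.
Countermodel: at the initial state mem = {[1] = -2, elsewhere -2}, n = -5, pos = -1, the precondition holds but the weakest precondition fails.
Answer: invalid


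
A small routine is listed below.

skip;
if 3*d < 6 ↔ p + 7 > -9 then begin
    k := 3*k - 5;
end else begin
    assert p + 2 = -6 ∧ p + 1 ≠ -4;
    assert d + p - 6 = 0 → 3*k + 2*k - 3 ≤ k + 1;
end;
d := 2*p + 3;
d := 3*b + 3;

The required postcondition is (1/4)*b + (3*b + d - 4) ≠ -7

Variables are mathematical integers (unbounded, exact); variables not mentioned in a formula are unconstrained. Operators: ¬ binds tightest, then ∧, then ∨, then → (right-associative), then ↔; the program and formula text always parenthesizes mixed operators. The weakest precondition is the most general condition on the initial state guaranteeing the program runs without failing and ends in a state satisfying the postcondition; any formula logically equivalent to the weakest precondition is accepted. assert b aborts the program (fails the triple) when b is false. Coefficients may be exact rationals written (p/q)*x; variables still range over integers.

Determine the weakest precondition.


Working backward. After the program, the postcondition (1/4)*b + (3*b + d - 4) ≠ -7 must hold; in canonical form it is (13/4)*b + d ≠ -3.
Before d := 3*b + 3: (25/4)*b ≠ -6
Before d := 2*p + 3: (25/4)*b ≠ -6
Then branch requires (25/4)*b ≠ -6; else branch requires p = -8 ∧ p ≠ -5 ∧ (d + p = 6 → 4*k ≤ 4) ∧ (25/4)*b ≠ -6.
Before the if: ((3*d < 6 ↔ p > -16) → (25/4)*b ≠ -6) ∧ ((¬(3*d < 6 ↔ p > -16)) → (p = -8 ∧ p ≠ -5 ∧ (d + p = 6 → 4*k ≤ 4) ∧ (25/4)*b ≠ -6))
Before skip: ((3*d < 6 ↔ p > -16) → (25/4)*b ≠ -6) ∧ ((¬(3*d < 6 ↔ p > -16)) → (p = -8 ∧ p ≠ -5 ∧ (d + p = 6 → 4*k ≤ 4) ∧ (25/4)*b ≠ -6))
Answer: WP = ((3*d < 6 ↔ p > -16) → (25/4)*b ≠ -6) ∧ ((¬(3*d < 6 ↔ p > -16)) → (p = -8 ∧ p ≠ -5 ∧ (d + p = 6 → 4*k ≤ 4) ∧ (25/4)*b ≠ -6))


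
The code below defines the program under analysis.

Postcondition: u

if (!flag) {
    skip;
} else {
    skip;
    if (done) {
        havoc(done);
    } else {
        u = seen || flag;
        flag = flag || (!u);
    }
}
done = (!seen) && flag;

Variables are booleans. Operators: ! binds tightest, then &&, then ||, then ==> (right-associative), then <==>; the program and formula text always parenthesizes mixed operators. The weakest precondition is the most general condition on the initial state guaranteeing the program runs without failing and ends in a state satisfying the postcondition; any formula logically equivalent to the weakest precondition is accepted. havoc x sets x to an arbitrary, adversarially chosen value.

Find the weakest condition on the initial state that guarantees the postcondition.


Working backward. After the program, u must hold.
Before done := (!seen) && flag: u
Then branch requires u; else branch requires (done ==> u) && ((!done) ==> (seen || flag)).
Before the if: ((!flag) ==> u) && (flag ==> ((done ==> u) && ((!done) ==> (seen || flag))))
Answer: WP = ((!flag) ==> u) && (flag ==> ((done ==> u) && ((!done) ==> (seen || flag))))


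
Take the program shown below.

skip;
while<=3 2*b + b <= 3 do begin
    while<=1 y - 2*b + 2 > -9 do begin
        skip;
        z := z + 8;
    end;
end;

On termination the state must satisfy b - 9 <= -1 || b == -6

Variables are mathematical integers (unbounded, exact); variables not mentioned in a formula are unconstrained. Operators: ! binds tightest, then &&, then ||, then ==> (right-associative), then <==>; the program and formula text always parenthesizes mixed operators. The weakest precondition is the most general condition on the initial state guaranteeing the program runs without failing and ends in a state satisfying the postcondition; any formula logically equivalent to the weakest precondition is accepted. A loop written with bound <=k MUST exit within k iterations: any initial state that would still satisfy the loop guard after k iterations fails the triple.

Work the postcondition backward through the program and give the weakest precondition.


Working backward. After the program, the postcondition b - 9 <= -1 || b == -6 must hold; in canonical form it is b <= 8 || b == -6.
Before the loop (bound <=3), unroll the exhaustion recursion (WP_0 = exit-now case; WP_j = one more guarded iteration, up to j = 3):
  WP_0: (!(3*b <= 3)) && (b <= 8 || b == -6)
  WP_1: (3*b <= 3 ==> ((y > 2*b - 11 ==> ((!(y > 2*b - 11)) && (!(3*b <= 3)) && (b <= 8 || b == -6))) && ((!(y > 2*b - 11)) ==> ((!(3*b <= 3)) && (b <= 8 || b == -6))))) && ((!(3*b <= 3)) ==> (b <= 8 || b == -6))
  WP_2: (3*b <= 3 ==> ((y > 2*b - 11 ==> ((!(y > 2*b - 11)) && (3*b <= 3 ==> ((y > 2*b - 11 ==> ((!(y > 2*b - 11)) && (!(3*b <= 3)) && (b <= 8 || b == -6))) && ((!(y > 2*b - 11)) ==> ((!(3*b <= 3)) && (b <= 8 || b == -6))))) && ((!(3*b <= 3)) ==> (b <= 8 || b == -6)))) && ((!(y > 2*b - 11)) ==> ((3*b <= 3 ==> ((y > 2*b - 11 ==> ((!(y > 2*b - 11)) && (!(3*b <= 3)) && (b <= 8 || b == -6))) && ((!(y > 2*b - 11)) ==> ((!(3*b <= 3)) && (b <= 8 || b == -6))))) && ((!(3*b <= 3)) ==> (b <= 8 || b == -6)))))) && ((!(3*b <= 3)) ==> (b <= 8 || b == -6))
  WP_3: (3*b <= 3 ==> ((y > 2*b - 11 ==> ((!(y > 2*b - 11)) && (3*b <= 3 ==> ((y > 2*b - 11 ==> ((!(y > 2*b - 11)) && (3*b <= 3 ==> ((y > 2*b - 11 ==> ((!(y > 2*b - 11)) && (!(3*b <= 3)) && (b <= 8 || b == -6))) && ((!(y > 2*b - 11)) ==> ((!(3*b <= 3)) && (b <= 8 || b == -6))))) && ((!(3*b <= 3)) ==> (b <= 8 || b == -6)))) && ((!(y > 2*b - 11)) ==> ((3*b <= 3 ==> ((y > 2*b - 11 ==> ((!(y > 2*b - 11)) && (!(3*b <= 3)) && (b <= 8 || b == -6))) && ((!(y > 2*b - 11)) ==> ((!(3*b <= 3)) && (b <= 8 || b == -6))))) && ((!(3*b <= 3)) ==> (b <= 8 || b == -6)))))) && ((!(3*b <= 3)) ==> (b <= 8 || b == -6)))) && ((!(y > 2*b - 11)) ==> ((3*b <= 3 ==> ((y > 2*b - 11 ==> ((!(y > 2*b - 11)) && (3*b <= 3 ==> ((y > 2*b - 11 ==> ((!(y > 2*b - 11)) && (!(3*b <= 3)) && (b <= 8 || b == -6))) && ((!(y > 2*b - 11)) ==> ((!(3*b <= 3)) && (b <= 8 || b == -6))))) && ((!(3*b <= 3)) ==> (b <= 8 || b == -6)))) && ((!(y > 2*b - 11)) ==> ((3*b <= 3 ==> ((y > 2*b - 11 ==> ((!(y > 2*b - 11)) && (!(3*b <= 3)) && (b <= 8 || b == -6))) && ((!(y > 2*b - 11)) ==> ((!(3*b <= 3)) && (b <= 8 || b == -6))))) && ((!(3*b <= 3)) ==> (b <= 8 || b == -6)))))) && ((!(3*b <= 3)) ==> (b <= 8 || b == -6)))))) && ((!(3*b <= 3)) ==> (b <= 8 || b == -6))
So before the loop: (3*b <= 3 ==> ((y > 2*b - 11 ==> ((!(y > 2*b - 11)) && (3*b <= 3 ==> ((y > 2*b - 11 ==> ((!(y > 2*b - 11)) && (3*b <= 3 ==> ((y > 2*b - 11 ==> ((!(y > 2*b - 11)) && (!(3*b <= 3)) && (b <= 8 || b == -6))) && ((!(y > 2*b - 11)) ==> ((!(3*b <= 3)) && (b <= 8 || b == -6))))) && ((!(3*b <= 3)) ==> (b <= 8 || b == -6)))) && ((!(y > 2*b - 11)) ==> ((3*b <= 3 ==> ((y > 2*b - 11 ==> ((!(y > 2*b - 11)) && (!(3*b <= 3)) && (b <= 8 || b == -6))) && ((!(y > 2*b - 11)) ==> ((!(3*b <= 3)) && (b <= 8 || b == -6))))) && ((!(3*b <= 3)) ==> (b <= 8 || b == -6)))))) && ((!(3*b <= 3)) ==> (b <= 8 || b == -6)))) && ((!(y > 2*b - 11)) ==> ((3*b <= 3 ==> ((y > 2*b - 11 ==> ((!(y > 2*b - 11)) && (3*b <= 3 ==> ((y > 2*b - 11 ==> ((!(y > 2*b - 11)) && (!(3*b <= 3)) && (b <= 8 || b == -6))) && ((!(y > 2*b - 11)) ==> ((!(3*b <= 3)) && (b <= 8 || b == -6))))) && ((!(3*b <= 3)) ==> (b <= 8 || b == -6)))) && ((!(y > 2*b - 11)) ==> ((3*b <= 3 ==> ((y > 2*b - 11 ==> ((!(y > 2*b - 11)) && (!(3*b <= 3)) && (b <= 8 || b == -6))) && ((!(y > 2*b - 11)) ==> ((!(3*b <= 3)) && (b <= 8 || b == -6))))) && ((!(3*b <= 3)) ==> (b <= 8 || b == -6)))))) && ((!(3*b <= 3)) ==> (b <= 8 || b == -6)))))) && ((!(3*b <= 3)) ==> (b <= 8 || b == -6))
Before skip: (3*b <= 3 ==> ((y > 2*b - 11 ==> ((!(y > 2*b - 11)) && (3*b <= 3 ==> ((y > 2*b - 11 ==> ((!(y > 2*b - 11)) && (3*b <= 3 ==> ((y > 2*b - 11 ==> ((!(y > 2*b - 11)) && (!(3*b <= 3)) && (b <= 8 || b == -6))) && ((!(y > 2*b - 11)) ==> ((!(3*b <= 3)) && (b <= 8 || b == -6))))) && ((!(3*b <= 3)) ==> (b <= 8 || b == -6)))) && ((!(y > 2*b - 11)) ==> ((3*b <= 3 ==> ((y > 2*b - 11 ==> ((!(y > 2*b - 11)) && (!(3*b <= 3)) && (b <= 8 || b == -6))) && ((!(y > 2*b - 11)) ==> ((!(3*b <= 3)) && (b <= 8 || b == -6))))) && ((!(3*b <= 3)) ==> (b <= 8 || b == -6)))))) && ((!(3*b <= 3)) ==> (b <= 8 || b == -6)))) && ((!(y > 2*b - 11)) ==> ((3*b <= 3 ==> ((y > 2*b - 11 ==> ((!(y > 2*b - 11)) && (3*b <= 3 ==> ((y > 2*b - 11 ==> ((!(y > 2*b - 11)) && (!(3*b <= 3)) && (b <= 8 || b == -6))) && ((!(y > 2*b - 11)) ==> ((!(3*b <= 3)) && (b <= 8 || b == -6))))) && ((!(3*b <= 3)) ==> (b <= 8 || b == -6)))) && ((!(y > 2*b - 11)) ==> ((3*b <= 3 ==> ((y > 2*b - 11 ==> ((!(y > 2*b - 11)) && (!(3*b <= 3)) && (b <= 8 || b == -6))) && ((!(y > 2*b - 11)) ==> ((!(3*b <= 3)) && (b <= 8 || b == -6))))) && ((!(3*b <= 3)) ==> (b <= 8 || b == -6)))))) && ((!(3*b <= 3)) ==> (b <= 8 || b == -6)))))) && ((!(3*b <= 3)) ==> (b <= 8 || b == -6))
Answer: WP = (3*b <= 3 ==> ((y > 2*b - 11 ==> ((!(y > 2*b - 11)) && (3*b <= 3 ==> ((y > 2*b - 11 ==> ((!(y > 2*b - 11)) && (3*b <= 3 ==> ((y > 2*b - 11 ==> ((!(y > 2*b - 11)) && (!(3*b <= 3)) && (b <= 8 || b == -6))) && ((!(y > 2*b - 11)) ==> ((!(3*b <= 3)) && (b <= 8 || b == -6))))) && ((!(3*b <= 3)) ==> (b <= 8 || b == -6)))) && ((!(y > 2*b - 11)) ==> ((3*b <= 3 ==> ((y > 2*b - 11 ==> ((!(y > 2*b - 11)) && (!(3*b <= 3)) && (b <= 8 || b == -6))) && ((!(y > 2*b - 11)) ==> ((!(3*b <= 3)) && (b <= 8 || b == -6))))) && ((!(3*b <= 3)) ==> (b <= 8 || b == -6)))))) && ((!(3*b <= 3)) ==> (b <= 8 || b == -6)))) && ((!(y > 2*b - 11)) ==> ((3*b <= 3 ==> ((y > 2*b - 11 ==> ((!(y > 2*b - 11)) && (3*b <= 3 ==> ((y > 2*b - 11 ==> ((!(y > 2*b - 11)) && (!(3*b <= 3)) && (b <= 8 || b == -6))) && ((!(y > 2*b - 11)) ==> ((!(3*b <= 3)) && (b <= 8 || b == -6))))) && ((!(3*b <= 3)) ==> (b <= 8 || b == -6)))) && ((!(y > 2*b - 11)) ==> ((3*b <= 3 ==> ((y > 2*b - 11 ==> ((!(y > 2*b - 11)) && (!(3*b <= 3)) && (b <= 8 || b == -6))) && ((!(y > 2*b - 11)) ==> ((!(3*b <= 3)) && (b <= 8 || b == -6))))) && ((!(3*b <= 3)) ==> (b <= 8 || b == -6)))))) && ((!(3*b <= 3)) ==> (b <= 8 || b == -6)))))) && ((!(3*b <= 3)) ==> (b <= 8 || b == -6))


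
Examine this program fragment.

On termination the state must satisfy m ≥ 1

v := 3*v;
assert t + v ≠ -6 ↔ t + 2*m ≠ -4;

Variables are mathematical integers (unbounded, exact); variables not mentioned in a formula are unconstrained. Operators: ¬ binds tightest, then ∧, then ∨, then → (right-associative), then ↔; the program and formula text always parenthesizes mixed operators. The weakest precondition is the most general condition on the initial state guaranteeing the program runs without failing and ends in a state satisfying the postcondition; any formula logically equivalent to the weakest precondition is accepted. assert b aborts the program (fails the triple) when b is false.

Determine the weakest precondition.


Working backward. After the program, m ≥ 1 must hold.
Before assert t + v ≠ -6 ↔ t + 2*m ≠ -4: (t + v ≠ -6 ↔ 2*m + t ≠ -4) ∧ m ≥ 1
Before v := 3*v: (t + 3*v ≠ -6 ↔ 2*m + t ≠ -4) ∧ m ≥ 1
Answer: WP = (t + 3*v ≠ -6 ↔ 2*m + t ≠ -4) ∧ m ≥ 1


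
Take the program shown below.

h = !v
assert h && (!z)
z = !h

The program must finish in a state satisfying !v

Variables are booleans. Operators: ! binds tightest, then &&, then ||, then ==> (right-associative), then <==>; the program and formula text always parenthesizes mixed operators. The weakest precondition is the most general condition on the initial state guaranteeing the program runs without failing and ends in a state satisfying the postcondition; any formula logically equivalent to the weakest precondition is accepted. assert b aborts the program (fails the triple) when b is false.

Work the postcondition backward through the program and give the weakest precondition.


Working backward. After the program, !v must hold.
Before z := !h: !v
Before assert h && (!z): h && (!z) && (!v)
Before h := !v: (!v) && (!z)
Answer: WP = (!v) && (!z)


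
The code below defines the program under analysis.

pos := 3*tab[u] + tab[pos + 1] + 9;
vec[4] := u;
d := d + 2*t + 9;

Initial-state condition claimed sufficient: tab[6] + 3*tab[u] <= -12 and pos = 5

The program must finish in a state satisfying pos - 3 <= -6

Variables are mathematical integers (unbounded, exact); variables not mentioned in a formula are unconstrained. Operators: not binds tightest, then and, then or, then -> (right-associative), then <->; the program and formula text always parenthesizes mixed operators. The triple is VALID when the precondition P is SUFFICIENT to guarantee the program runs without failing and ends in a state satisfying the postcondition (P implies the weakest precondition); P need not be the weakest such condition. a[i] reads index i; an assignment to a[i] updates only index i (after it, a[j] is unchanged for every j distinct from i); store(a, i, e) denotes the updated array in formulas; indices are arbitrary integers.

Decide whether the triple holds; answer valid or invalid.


Working backward. After the program, the postcondition pos - 3 <= -6 must hold; in canonical form it is pos <= -3.
Before d := d + 2*t + 9: pos <= -3
Before vec[4] := u: pos <= -3
Before pos := 3*tab[u] + tab[pos + 1] + 9: tab[pos + 1] + 3*tab[u] <= -12
The weakest precondition is tab[pos + 1] + 3*tab[u] <= -12.
Check whether tab[6] + 3*tab[u] <= -12 and pos = 5 implies it.
Every state satisfying the precondition satisfies the weakest precondition: the implication holds.
Answer: valid


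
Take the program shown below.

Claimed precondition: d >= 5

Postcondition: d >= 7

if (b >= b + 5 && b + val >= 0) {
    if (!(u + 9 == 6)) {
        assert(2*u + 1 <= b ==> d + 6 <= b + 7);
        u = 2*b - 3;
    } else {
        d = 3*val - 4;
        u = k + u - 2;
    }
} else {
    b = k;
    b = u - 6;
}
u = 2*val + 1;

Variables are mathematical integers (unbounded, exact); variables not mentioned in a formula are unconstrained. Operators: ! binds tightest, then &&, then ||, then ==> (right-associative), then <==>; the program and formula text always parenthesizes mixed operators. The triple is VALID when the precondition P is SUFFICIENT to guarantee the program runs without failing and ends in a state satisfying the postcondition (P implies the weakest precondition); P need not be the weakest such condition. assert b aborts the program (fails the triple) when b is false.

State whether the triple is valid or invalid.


Working backward. After the program, d >= 7 must hold.
Before u := 2*val + 1: d >= 7
Then branch requires ((!(u == -3)) ==> ((2*u <= b - 1 ==> d <= b + 1) && d >= 7)) && (u == -3 ==> 3*val >= 11); else branch requires d >= 7.
Before the if: d >= 7
The weakest precondition is d >= 7.
Check whether d >= 5 implies it.
Countermodel: at the initial state d = 5, the precondition holds but the weakest precondition fails.
Answer: invalid


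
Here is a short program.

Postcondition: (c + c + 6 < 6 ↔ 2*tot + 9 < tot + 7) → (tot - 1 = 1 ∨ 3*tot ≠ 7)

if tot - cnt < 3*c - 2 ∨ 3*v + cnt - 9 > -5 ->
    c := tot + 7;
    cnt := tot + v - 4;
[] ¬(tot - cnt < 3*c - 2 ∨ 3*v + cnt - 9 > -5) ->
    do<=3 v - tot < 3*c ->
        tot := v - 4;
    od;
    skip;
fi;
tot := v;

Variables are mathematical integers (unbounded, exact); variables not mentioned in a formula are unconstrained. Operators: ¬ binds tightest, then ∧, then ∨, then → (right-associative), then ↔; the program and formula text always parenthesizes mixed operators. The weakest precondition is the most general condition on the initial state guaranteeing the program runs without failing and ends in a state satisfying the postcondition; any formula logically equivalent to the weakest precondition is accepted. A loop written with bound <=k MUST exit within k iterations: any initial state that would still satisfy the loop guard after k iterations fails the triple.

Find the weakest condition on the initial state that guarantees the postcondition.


Working backward. After the program, the postcondition (c + c + 6 < 6 ↔ 2*tot + 9 < tot + 7) → (tot - 1 = 1 ∨ 3*tot ≠ 7) must hold; in canonical form it is (2*c < 0 ↔ tot < -2) → (tot = 2 ∨ 3*tot ≠ 7).
Before tot := v: (2*c < 0 ↔ v < -2) → (v = 2 ∨ 3*v ≠ 7)
Then branch requires (2*tot < -14 ↔ v < -2) → (v = 2 ∨ 3*v ≠ 7); else branch requires (v < 3*c + tot → ((3*c > 4 → ((3*c > 4 → ((¬(3*c > 4)) ∧ ((2*c < 0 ↔ v < -2) → (v = 2 ∨ 3*v ≠ 7)))) ∧ ((¬(3*c > 4)) → ((2*c < 0 ↔ v < -2) → (v = 2 ∨ 3*v ≠ 7))))) ∧ ((¬(3*c > 4)) → ((2*c < 0 ↔ v < -2) → (v = 2 ∨ 3*v ≠ 7))))) ∧ ((¬(v < 3*c + tot)) → ((2*c < 0 ↔ v < -2) → (v = 2 ∨ 3*v ≠ 7))).
Before the if: ((tot < 3*c + cnt - 2 ∨ cnt + 3*v > 4) → ((2*tot < -14 ↔ v < -2) → (v = 2 ∨ 3*v ≠ 7))) ∧ ((¬(tot < 3*c + cnt - 2 ∨ cnt + 3*v > 4)) → ((v < 3*c + tot → ((3*c > 4 → ((3*c > 4 → ((¬(3*c > 4)) ∧ ((2*c < 0 ↔ v < -2) → (v = 2 ∨ 3*v ≠ 7)))) ∧ ((¬(3*c > 4)) → ((2*c < 0 ↔ v < -2) → (v = 2 ∨ 3*v ≠ 7))))) ∧ ((¬(3*c > 4)) → ((2*c < 0 ↔ v < -2) → (v = 2 ∨ 3*v ≠ 7))))) ∧ ((¬(v < 3*c + tot)) → ((2*c < 0 ↔ v < -2) → (v = 2 ∨ 3*v ≠ 7)))))
Answer: WP = ((tot < 3*c + cnt - 2 ∨ cnt + 3*v > 4) → ((2*tot < -14 ↔ v < -2) → (v = 2 ∨ 3*v ≠ 7))) ∧ ((¬(tot < 3*c + cnt - 2 ∨ cnt + 3*v > 4)) → ((v < 3*c + tot → ((3*c > 4 → ((3*c > 4 → ((¬(3*c > 4)) ∧ ((2*c < 0 ↔ v < -2) → (v = 2 ∨ 3*v ≠ 7)))) ∧ ((¬(3*c > 4)) → ((2*c < 0 ↔ v < -2) → (v = 2 ∨ 3*v ≠ 7))))) ∧ ((¬(3*c > 4)) → ((2*c < 0 ↔ v < -2) → (v = 2 ∨ 3*v ≠ 7))))) ∧ ((¬(v < 3*c + tot)) → ((2*c < 0 ↔ v < -2) → (v = 2 ∨ 3*v ≠ 7)))))


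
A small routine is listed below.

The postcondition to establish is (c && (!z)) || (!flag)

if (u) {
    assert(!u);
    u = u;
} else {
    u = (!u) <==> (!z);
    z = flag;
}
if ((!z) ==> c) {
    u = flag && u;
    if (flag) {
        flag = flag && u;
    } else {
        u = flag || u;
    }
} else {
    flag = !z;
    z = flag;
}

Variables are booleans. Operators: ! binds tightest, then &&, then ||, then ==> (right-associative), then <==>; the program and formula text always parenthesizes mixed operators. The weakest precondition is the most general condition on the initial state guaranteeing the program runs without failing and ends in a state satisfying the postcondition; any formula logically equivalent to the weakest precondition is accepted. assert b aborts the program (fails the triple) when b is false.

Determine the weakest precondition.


Working backward. After the program, (c && (!z)) || (!flag) must hold.
Then branch requires (flag ==> ((c && (!z)) || (!(flag && u)))) && ((!flag) ==> ((c && (!z)) || (!flag))); else branch requires (c && z) || z.
Before the if: (((!z) ==> c) ==> ((flag ==> ((c && (!z)) || (!(flag && u)))) && ((!flag) ==> ((c && (!z)) || (!flag))))) && ((!((!z) ==> c)) ==> ((c && z) || z))
Then branch requires (!u) && (((!z) ==> c) ==> ((flag ==> ((c && (!z)) || (!(flag && u)))) && ((!flag) ==> ((c && (!z)) || (!flag))))) && ((!((!z) ==> c)) ==> ((c && z) || z)); else branch requires (((!flag) ==> c) ==> ((flag ==> ((c && (!flag)) || (!(flag && ((!u) <==> (!z)))))) && ((!flag) ==> ((c && (!flag)) || (!flag))))) && ((!((!flag) ==> c)) ==> ((c && flag) || flag)).
Before the if: (u ==> ((!u) && (((!z) ==> c) ==> ((flag ==> ((c && (!z)) || (!(flag && u)))) && ((!flag) ==> ((c && (!z)) || (!flag))))) && ((!((!z) ==> c)) ==> ((c && z) || z)))) && ((!u) ==> ((((!flag) ==> c) ==> ((flag ==> ((c && (!flag)) || (!(flag && ((!u) <==> (!z)))))) && ((!flag) ==> ((c && (!flag)) || (!flag))))) && ((!((!flag) ==> c)) ==> ((c && flag) || flag))))
Answer: WP = (u ==> ((!u) && (((!z) ==> c) ==> ((flag ==> ((c && (!z)) || (!(flag && u)))) && ((!flag) ==> ((c && (!z)) || (!flag))))) && ((!((!z) ==> c)) ==> ((c && z) || z)))) && ((!u) ==> ((((!flag) ==> c) ==> ((flag ==> ((c && (!flag)) || (!(flag && ((!u) <==> (!z)))))) && ((!flag) ==> ((c && (!flag)) || (!flag))))) && ((!((!flag) ==> c)) ==> ((c && flag) || flag))))


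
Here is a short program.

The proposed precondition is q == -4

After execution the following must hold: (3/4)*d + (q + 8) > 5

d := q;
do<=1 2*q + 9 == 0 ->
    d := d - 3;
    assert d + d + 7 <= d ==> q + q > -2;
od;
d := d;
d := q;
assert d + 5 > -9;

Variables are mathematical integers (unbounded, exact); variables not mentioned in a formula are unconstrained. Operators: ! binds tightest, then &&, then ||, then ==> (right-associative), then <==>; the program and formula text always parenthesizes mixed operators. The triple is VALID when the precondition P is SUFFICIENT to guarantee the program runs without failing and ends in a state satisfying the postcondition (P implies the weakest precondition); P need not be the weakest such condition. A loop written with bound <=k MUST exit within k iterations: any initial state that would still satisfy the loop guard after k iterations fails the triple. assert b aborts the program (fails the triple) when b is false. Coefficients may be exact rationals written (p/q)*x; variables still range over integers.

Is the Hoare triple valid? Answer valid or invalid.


Working backward. After the program, the postcondition (3/4)*d + (q + 8) > 5 must hold; in canonical form it is (3/4)*d + q > -3.
Before assert d + 5 > -9: d > -14 && (3/4)*d + q > -3
Before d := q: q > -14 && (7/4)*q > -3
Before d := d: q > -14 && (7/4)*q > -3
Before the loop (bound <=1), unroll the exhaustion recursion (WP_0 = exit-now case; WP_j = one more guarded iteration, up to j = 1):
  WP_0: (!(2*q == -9)) && q > -14 && (7/4)*q > -3
  WP_1: (2*q == -9 ==> ((d <= -4 ==> 2*q > -2) && (!(2*q == -9)) && q > -14 && (7/4)*q > -3)) && ((!(2*q == -9)) ==> (q > -14 && (7/4)*q > -3))
So before the loop: (2*q == -9 ==> ((d <= -4 ==> 2*q > -2) && (!(2*q == -9)) && q > -14 && (7/4)*q > -3)) && ((!(2*q == -9)) ==> (q > -14 && (7/4)*q > -3))
Before d := q: (2*q == -9 ==> ((q <= -4 ==> 2*q > -2) && (!(2*q == -9)) && q > -14 && (7/4)*q > -3)) && ((!(2*q == -9)) ==> (q > -14 && (7/4)*q > -3))
The weakest precondition is (2*q == -9 ==> ((q <= -4 ==> 2*q > -2) && (!(2*q == -9)) && q > -14 && (7/4)*q > -3)) && ((!(2*q == -9)) ==> (q > -14 && (7/4)*q > -3)).
Check whether q == -4 implies it.
Countermodel: at the initial state q = -4, the precondition holds but the weakest precondition fails.
Answer: invalid


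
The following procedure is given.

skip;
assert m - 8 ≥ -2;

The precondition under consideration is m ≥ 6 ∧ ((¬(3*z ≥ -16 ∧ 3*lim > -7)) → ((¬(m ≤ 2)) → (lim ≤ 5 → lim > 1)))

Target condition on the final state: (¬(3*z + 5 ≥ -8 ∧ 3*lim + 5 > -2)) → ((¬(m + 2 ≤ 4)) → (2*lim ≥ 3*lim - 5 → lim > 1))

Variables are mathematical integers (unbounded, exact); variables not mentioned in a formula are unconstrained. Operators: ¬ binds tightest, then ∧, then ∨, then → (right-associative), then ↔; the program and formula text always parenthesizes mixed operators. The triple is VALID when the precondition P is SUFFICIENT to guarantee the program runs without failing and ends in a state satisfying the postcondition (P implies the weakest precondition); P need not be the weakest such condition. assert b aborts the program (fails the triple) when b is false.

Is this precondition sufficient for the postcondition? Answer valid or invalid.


Working backward. After the program, the postcondition (¬(3*z + 5 ≥ -8 ∧ 3*lim + 5 > -2)) → ((¬(m + 2 ≤ 4)) → (2*lim ≥ 3*lim - 5 → lim > 1)) must hold; in canonical form it is (¬(3*z ≥ -13 ∧ 3*lim > -7)) → ((¬(m ≤ 2)) → (lim ≤ 5 → lim > 1)).
Before assert m - 8 ≥ -2: m ≥ 6 ∧ ((¬(3*z ≥ -13 ∧ 3*lim > -7)) → ((¬(m ≤ 2)) → (lim ≤ 5 → lim > 1)))
Before skip: m ≥ 6 ∧ ((¬(3*z ≥ -13 ∧ 3*lim > -7)) → ((¬(m ≤ 2)) → (lim ≤ 5 → lim > 1)))
The weakest precondition is m ≥ 6 ∧ ((¬(3*z ≥ -13 ∧ 3*lim > -7)) → ((¬(m ≤ 2)) → (lim ≤ 5 → lim > 1))).
Check whether m ≥ 6 ∧ ((¬(3*z ≥ -16 ∧ 3*lim > -7)) → ((¬(m ≤ 2)) → (lim ≤ 5 → lim > 1))) implies it.
Countermodel: at the initial state lim = 0, m = 6, z = -5, the precondition holds but the weakest precondition fails.
Answer: invalid


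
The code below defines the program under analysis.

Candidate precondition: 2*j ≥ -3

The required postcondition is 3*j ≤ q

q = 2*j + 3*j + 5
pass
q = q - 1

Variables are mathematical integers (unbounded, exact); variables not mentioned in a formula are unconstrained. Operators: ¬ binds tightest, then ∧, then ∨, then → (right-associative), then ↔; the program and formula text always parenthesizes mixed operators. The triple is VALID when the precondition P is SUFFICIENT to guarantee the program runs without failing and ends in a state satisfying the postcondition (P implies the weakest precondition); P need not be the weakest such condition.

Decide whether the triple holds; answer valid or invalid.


Working backward. After the program, 3*j ≤ q must hold.
Before q := q - 1: 3*j ≤ q - 1
Before skip: 3*j ≤ q - 1
Before q := 2*j + 3*j + 5: 2*j ≥ -4
The weakest precondition is 2*j ≥ -4.
Check whether 2*j ≥ -3 implies it.
Every state satisfying the precondition satisfies the weakest precondition: the implication holds.
Answer: valid


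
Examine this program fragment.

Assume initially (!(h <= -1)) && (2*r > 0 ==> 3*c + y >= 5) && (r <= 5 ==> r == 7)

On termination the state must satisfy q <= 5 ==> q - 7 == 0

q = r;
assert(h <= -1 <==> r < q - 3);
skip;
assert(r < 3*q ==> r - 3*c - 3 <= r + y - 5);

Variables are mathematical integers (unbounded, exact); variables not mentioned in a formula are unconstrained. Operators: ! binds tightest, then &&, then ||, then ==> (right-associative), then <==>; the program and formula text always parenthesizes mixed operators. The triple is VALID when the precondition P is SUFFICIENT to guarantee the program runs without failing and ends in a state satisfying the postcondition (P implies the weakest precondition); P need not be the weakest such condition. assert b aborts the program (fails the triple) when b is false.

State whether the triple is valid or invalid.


Working backward. After the program, the postcondition q <= 5 ==> q - 7 == 0 must hold; in canonical form it is q <= 5 ==> q == 7.
Before assert r < 3*q ==> r - 3*c - 3 <= r + y - 5: (r < 3*q ==> 3*c + y >= 2) && (q <= 5 ==> q == 7)
Before skip: (r < 3*q ==> 3*c + y >= 2) && (q <= 5 ==> q == 7)
Before assert h <= -1 <==> r < q - 3: (h <= -1 <==> r < q - 3) && (r < 3*q ==> 3*c + y >= 2) && (q <= 5 ==> q == 7)
Before q := r: (!(h <= -1)) && (2*r > 0 ==> 3*c + y >= 2) && (r <= 5 ==> r == 7)
The weakest precondition is (!(h <= -1)) && (2*r > 0 ==> 3*c + y >= 2) && (r <= 5 ==> r == 7).
Check whether (!(h <= -1)) && (2*r > 0 ==> 3*c + y >= 5) && (r <= 5 ==> r == 7) implies it.
Every state satisfying the precondition satisfies the weakest precondition: the implication holds.
Answer: valid


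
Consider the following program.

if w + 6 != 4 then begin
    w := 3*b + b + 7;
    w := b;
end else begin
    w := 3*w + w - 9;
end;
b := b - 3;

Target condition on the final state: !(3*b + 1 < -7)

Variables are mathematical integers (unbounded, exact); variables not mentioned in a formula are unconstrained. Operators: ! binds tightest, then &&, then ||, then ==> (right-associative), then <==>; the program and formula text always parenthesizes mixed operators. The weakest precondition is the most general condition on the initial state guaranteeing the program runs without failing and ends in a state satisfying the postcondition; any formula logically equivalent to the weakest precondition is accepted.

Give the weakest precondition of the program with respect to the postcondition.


Working backward. After the program, the postcondition !(3*b + 1 < -7) must hold; in canonical form it is !(3*b < -8).
Before b := b - 3: !(3*b < 1)
Then branch requires !(3*b < 1); else branch requires !(3*b < 1).
Before the if: (w != -2 ==> (!(3*b < 1))) && ((!(w != -2)) ==> (!(3*b < 1)))
Answer: WP = (w != -2 ==> (!(3*b < 1))) && ((!(w != -2)) ==> (!(3*b < 1)))


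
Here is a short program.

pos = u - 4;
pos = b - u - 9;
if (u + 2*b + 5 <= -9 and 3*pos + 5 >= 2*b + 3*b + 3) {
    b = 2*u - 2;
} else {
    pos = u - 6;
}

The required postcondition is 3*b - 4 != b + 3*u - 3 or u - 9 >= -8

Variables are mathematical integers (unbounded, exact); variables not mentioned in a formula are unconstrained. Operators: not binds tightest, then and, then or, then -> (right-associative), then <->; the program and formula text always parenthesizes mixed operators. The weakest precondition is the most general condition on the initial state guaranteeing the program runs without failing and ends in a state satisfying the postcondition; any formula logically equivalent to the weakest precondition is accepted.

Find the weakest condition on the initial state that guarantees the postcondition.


Working backward. After the program, the postcondition 3*b - 4 != b + 3*u - 3 or u - 9 >= -8 must hold; in canonical form it is 2*b != 3*u + 1 or u >= 1.
Then branch requires u != 5 or u >= 1; else branch requires 2*b != 3*u + 1 or u >= 1.
Before the if: ((2*b + u <= -14 and 3*pos >= 5*b - 2) -> (u != 5 or u >= 1)) and ((not (2*b + u <= -14 and 3*pos >= 5*b - 2)) -> (2*b != 3*u + 1 or u >= 1))
Before pos := b - u - 9: ((2*b + u <= -14 and 2*b + 3*u <= -25) -> (u != 5 or u >= 1)) and ((not (2*b + u <= -14 and 2*b + 3*u <= -25)) -> (2*b != 3*u + 1 or u >= 1))
Before pos := u - 4: ((2*b + u <= -14 and 2*b + 3*u <= -25) -> (u != 5 or u >= 1)) and ((not (2*b + u <= -14 and 2*b + 3*u <= -25)) -> (2*b != 3*u + 1 or u >= 1))
Answer: WP = ((2*b + u <= -14 and 2*b + 3*u <= -25) -> (u != 5 or u >= 1)) and ((not (2*b + u <= -14 and 2*b + 3*u <= -25)) -> (2*b != 3*u + 1 or u >= 1))


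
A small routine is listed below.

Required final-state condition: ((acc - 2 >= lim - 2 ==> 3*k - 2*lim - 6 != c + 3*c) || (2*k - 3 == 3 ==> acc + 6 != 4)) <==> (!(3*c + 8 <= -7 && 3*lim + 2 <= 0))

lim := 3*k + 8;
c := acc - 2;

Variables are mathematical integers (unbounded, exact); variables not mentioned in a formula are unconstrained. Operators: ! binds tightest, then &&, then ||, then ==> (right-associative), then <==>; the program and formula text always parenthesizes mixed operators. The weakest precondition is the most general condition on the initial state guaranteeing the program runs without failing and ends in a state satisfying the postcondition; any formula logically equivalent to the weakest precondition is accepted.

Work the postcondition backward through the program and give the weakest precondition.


Working backward. After the program, the postcondition ((acc - 2 >= lim - 2 ==> 3*k - 2*lim - 6 != c + 3*c) || (2*k - 3 == 3 ==> acc + 6 != 4)) <==> (!(3*c + 8 <= -7 && 3*lim + 2 <= 0)) must hold; in canonical form it is ((acc >= lim ==> 3*k != 4*c + 2*lim + 6) || (2*k == 6 ==> acc != -2)) <==> (!(3*c <= -15 && 3*lim <= -2)).
Before c := acc - 2: ((acc >= lim ==> 3*k != 4*acc + 2*lim - 2) || (2*k == 6 ==> acc != -2)) <==> (!(3*acc <= -9 && 3*lim <= -2))
Before lim := 3*k + 8: ((acc >= 3*k + 8 ==> 4*acc + 3*k != -14) || (2*k == 6 ==> acc != -2)) <==> (!(3*acc <= -9 && 9*k <= -26))
Answer: WP = ((acc >= 3*k + 8 ==> 4*acc + 3*k != -14) || (2*k == 6 ==> acc != -2)) <==> (!(3*acc <= -9 && 9*k <= -26))


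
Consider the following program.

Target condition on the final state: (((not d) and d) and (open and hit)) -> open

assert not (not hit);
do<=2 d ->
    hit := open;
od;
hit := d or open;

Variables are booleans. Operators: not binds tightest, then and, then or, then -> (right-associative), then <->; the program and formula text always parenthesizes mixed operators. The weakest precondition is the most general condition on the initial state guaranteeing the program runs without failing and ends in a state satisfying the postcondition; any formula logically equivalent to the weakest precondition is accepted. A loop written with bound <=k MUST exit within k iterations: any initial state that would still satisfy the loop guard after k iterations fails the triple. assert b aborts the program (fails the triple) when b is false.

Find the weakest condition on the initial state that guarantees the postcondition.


Working backward. After the program, the postcondition (((not d) and d) and (open and hit)) -> open must hold; in canonical form it is true.
Before hit := d or open: true
Before the loop (bound <=2), unroll the exhaustion recursion (WP_0 = exit-now case; WP_j = one more guarded iteration, up to j = 2):
  WP_0: not d
  WP_1: d -> (not d)
  WP_2: d -> (d -> (not d))
So before the loop: d -> (d -> (not d))
Before assert not (not hit): hit and (d -> (d -> (not d)))
Answer: WP = hit and (d -> (d -> (not d)))


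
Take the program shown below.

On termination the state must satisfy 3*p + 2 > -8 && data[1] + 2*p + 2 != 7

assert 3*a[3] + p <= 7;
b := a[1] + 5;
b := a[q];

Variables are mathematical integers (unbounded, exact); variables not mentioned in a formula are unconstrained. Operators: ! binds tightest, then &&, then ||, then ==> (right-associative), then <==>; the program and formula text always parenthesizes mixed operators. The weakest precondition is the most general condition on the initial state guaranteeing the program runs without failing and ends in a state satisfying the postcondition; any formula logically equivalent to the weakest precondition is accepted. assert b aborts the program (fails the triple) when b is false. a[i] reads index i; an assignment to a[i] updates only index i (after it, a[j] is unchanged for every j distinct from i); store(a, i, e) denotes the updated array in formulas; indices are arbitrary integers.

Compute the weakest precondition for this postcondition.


Working backward. After the program, the postcondition 3*p + 2 > -8 && data[1] + 2*p + 2 != 7 must hold; in canonical form it is 3*p > -10 && data[1] + 2*p != 5.
Before b := a[q]: 3*p > -10 && data[1] + 2*p != 5
Before b := a[1] + 5: 3*p > -10 && data[1] + 2*p != 5
Before assert 3*a[3] + p <= 7: 3*a[3] + p <= 7 && 3*p > -10 && data[1] + 2*p != 5
Answer: WP = 3*a[3] + p <= 7 && 3*p > -10 && data[1] + 2*p != 5


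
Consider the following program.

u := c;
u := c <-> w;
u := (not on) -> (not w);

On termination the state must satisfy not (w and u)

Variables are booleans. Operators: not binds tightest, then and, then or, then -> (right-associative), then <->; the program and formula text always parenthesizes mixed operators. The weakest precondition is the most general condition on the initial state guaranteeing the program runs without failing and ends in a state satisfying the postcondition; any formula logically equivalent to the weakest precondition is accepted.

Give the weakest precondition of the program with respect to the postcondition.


Working backward. After the program, not (w and u) must hold.
Before u := (not on) -> (not w): not (w and ((not on) -> (not w)))
Before u := c <-> w: not (w and ((not on) -> (not w)))
Before u := c: not (w and ((not on) -> (not w)))
Answer: WP = not (w and ((not on) -> (not w)))


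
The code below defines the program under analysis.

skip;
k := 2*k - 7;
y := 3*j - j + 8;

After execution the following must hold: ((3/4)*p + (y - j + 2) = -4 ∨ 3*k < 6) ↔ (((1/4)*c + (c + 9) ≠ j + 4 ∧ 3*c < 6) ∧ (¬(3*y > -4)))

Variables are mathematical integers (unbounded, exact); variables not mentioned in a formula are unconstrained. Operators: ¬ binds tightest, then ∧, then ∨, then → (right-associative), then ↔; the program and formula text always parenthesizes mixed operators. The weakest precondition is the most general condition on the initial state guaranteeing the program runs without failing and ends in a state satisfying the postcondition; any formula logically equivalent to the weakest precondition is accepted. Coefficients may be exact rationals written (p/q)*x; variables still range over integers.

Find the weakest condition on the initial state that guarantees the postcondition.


Working backward. After the program, the postcondition ((3/4)*p + (y - j + 2) = -4 ∨ 3*k < 6) ↔ (((1/4)*c + (c + 9) ≠ j + 4 ∧ 3*c < 6) ∧ (¬(3*y > -4))) must hold; in canonical form it is ((3/4)*p + y = j - 6 ∨ 3*k < 6) ↔ ((5/4)*c ≠ j - 5 ∧ 3*c < 6 ∧ (¬(3*y > -4))).
Before y := 3*j - j + 8: (j + (3/4)*p = -14 ∨ 3*k < 6) ↔ ((5/4)*c ≠ j - 5 ∧ 3*c < 6 ∧ (¬(6*j > -28)))
Before k := 2*k - 7: (j + (3/4)*p = -14 ∨ 6*k < 27) ↔ ((5/4)*c ≠ j - 5 ∧ 3*c < 6 ∧ (¬(6*j > -28)))
Before skip: (j + (3/4)*p = -14 ∨ 6*k < 27) ↔ ((5/4)*c ≠ j - 5 ∧ 3*c < 6 ∧ (¬(6*j > -28)))
Answer: WP = (j + (3/4)*p = -14 ∨ 6*k < 27) ↔ ((5/4)*c ≠ j - 5 ∧ 3*c < 6 ∧ (¬(6*j > -28)))
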